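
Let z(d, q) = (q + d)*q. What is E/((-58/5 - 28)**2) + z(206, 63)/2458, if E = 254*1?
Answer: 84999811/12045429 ≈ 7.0566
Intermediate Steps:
z(d, q) = q*(d + q) (z(d, q) = (d + q)*q = q*(d + q))
E = 254
E/((-58/5 - 28)**2) + z(206, 63)/2458 = 254/((-58/5 - 28)**2) + (63*(206 + 63))/2458 = 254/((-58*1/5 - 28)**2) + (63*269)*(1/2458) = 254/((-58/5 - 28)**2) + 16947*(1/2458) = 254/((-198/5)**2) + 16947/2458 = 254/(39204/25) + 16947/2458 = 254*(25/39204) + 16947/2458 = 3175/19602 + 16947/2458 = 84999811/12045429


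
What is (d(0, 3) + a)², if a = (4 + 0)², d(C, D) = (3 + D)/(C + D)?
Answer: 324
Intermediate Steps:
d(C, D) = (3 + D)/(C + D)
a = 16 (a = 4² = 16)
(d(0, 3) + a)² = ((3 + 3)/(0 + 3) + 16)² = (6/3 + 16)² = ((⅓)*6 + 16)² = (2 + 16)² = 18² = 324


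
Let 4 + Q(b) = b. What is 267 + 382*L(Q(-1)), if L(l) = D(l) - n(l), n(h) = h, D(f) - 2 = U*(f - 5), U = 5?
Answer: -16159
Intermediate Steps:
D(f) = -23 + 5*f (D(f) = 2 + 5*(f - 5) = 2 + 5*(-5 + f) = 2 + (-25 + 5*f) = -23 + 5*f)
Q(b) = -4 + b
L(l) = -23 + 4*l (L(l) = (-23 + 5*l) - l = -23 + 4*l)
267 + 382*L(Q(-1)) = 267 + 382*(-23 + 4*(-4 - 1)) = 267 + 382*(-23 + 4*(-5)) = 267 + 382*(-23 - 20) = 267 + 382*(-43) = 267 - 16426 = -16159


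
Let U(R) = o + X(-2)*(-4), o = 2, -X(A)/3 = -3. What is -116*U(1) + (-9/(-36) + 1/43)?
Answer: 678415/172 ≈ 3944.3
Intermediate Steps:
X(A) = 9 (X(A) = -3*(-3) = 9)
U(R) = -34 (U(R) = 2 + 9*(-4) = 2 - 36 = -34)
-116*U(1) + (-9/(-36) + 1/43) = -116*(-34) + (-9/(-36) + 1/43) = 3944 + (-9*(-1/36) + 1*(1/43)) = 3944 + (¼ + 1/43) = 3944 + 47/172 = 678415/172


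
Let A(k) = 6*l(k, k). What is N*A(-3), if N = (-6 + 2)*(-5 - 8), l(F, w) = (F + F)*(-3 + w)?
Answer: 11232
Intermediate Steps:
l(F, w) = 2*F*(-3 + w) (l(F, w) = (2*F)*(-3 + w) = 2*F*(-3 + w))
A(k) = 12*k*(-3 + k) (A(k) = 6*(2*k*(-3 + k)) = 12*k*(-3 + k))
N = 52 (N = -4*(-13) = 52)
N*A(-3) = 52*(12*(-3)*(-3 - 3)) = 52*(12*(-3)*(-6)) = 52*216 = 11232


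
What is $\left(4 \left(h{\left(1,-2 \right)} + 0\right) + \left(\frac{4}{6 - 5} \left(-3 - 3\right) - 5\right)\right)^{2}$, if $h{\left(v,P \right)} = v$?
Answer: $625$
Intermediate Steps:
$\left(4 \left(h{\left(1,-2 \right)} + 0\right) + \left(\frac{4}{6 - 5} \left(-3 - 3\right) - 5\right)\right)^{2} = \left(4 \left(1 + 0\right) + \left(\frac{4}{6 - 5} \left(-3 - 3\right) - 5\right)\right)^{2} = \left(4 \cdot 1 + \left(\frac{4}{1} \left(-6\right) - 5\right)\right)^{2} = \left(4 + \left(4 \cdot 1 \left(-6\right) - 5\right)\right)^{2} = \left(4 + \left(4 \left(-6\right) - 5\right)\right)^{2} = \left(4 - 29\right)^{2} = \left(-25\right)^{2} = 625$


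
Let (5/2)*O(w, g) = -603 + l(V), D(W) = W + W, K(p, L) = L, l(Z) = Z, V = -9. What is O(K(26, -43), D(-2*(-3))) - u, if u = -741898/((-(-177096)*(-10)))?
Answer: -217136453/885480 ≈ -245.22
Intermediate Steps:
D(W) = 2*W
O(w, g) = -1224/5 (O(w, g) = 2*(-603 - 9)/5 = (⅖)*(-612) = -1224/5)
u = 370949/885480 (u = -741898/((-1884*940)) = -741898/(-1770960) = -741898*(-1/1770960) = 370949/885480 ≈ 0.41892)
O(K(26, -43), D(-2*(-3))) - u = -1224/5 - 1*370949/885480 = -1224/5 - 370949/885480 = -217136453/885480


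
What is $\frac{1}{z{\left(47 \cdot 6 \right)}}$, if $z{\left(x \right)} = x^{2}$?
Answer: $\frac{1}{79524} \approx 1.2575 \cdot 10^{-5}$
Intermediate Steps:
$\frac{1}{z{\left(47 \cdot 6 \right)}} = \frac{1}{\left(47 \cdot 6\right)^{2}} = \frac{1}{282^{2}} = \frac{1}{79524}$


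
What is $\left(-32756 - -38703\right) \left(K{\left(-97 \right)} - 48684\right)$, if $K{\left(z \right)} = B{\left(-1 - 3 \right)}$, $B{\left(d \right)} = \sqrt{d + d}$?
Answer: $-289523748 + 11894 i \sqrt{2} \approx -2.8952 \cdot 10^{8} + 16821.0 i$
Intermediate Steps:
$B{\left(d \right)} = \sqrt{2} \sqrt{d}$ ($B{\left(d \right)} = \sqrt{2 d} = \sqrt{2} \sqrt{d}$)
$K{\left(z \right)} = 2 i \sqrt{2}$ ($K{\left(z \right)} = \sqrt{2} \sqrt{-1 - 3} = \sqrt{2} \sqrt{-4} = \sqrt{2} \cdot 2 i = 2 i \sqrt{2}$)
$\left(-32756 - -38703\right) \left(K{\left(-97 \right)} - 48684\right) = \left(-32756 - -38703\right) \left(2 i \sqrt{2} - 48684\right) = \left(-32756 + 38703\right) \left(-48684 + 2 i \sqrt{2}\right) = 5947 \left(-48684 + 2 i \sqrt{2}\right) = -289523748 + 11894 i \sqrt{2}$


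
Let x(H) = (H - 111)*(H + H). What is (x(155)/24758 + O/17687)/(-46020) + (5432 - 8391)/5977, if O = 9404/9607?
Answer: -71609331693831270643/144642995833996193235 ≈ -0.49508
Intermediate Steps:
O = 9404/9607 (O = 9404*(1/9607) = 9404/9607 ≈ 0.97887)
x(H) = 2*H*(-111 + H) (x(H) = (-111 + H)*(2*H) = 2*H*(-111 + H))
(x(155)/24758 + O/17687)/(-46020) + (5432 - 8391)/5977 = ((2*155*(-111 + 155))/24758 + (9404/9607)/17687)/(-46020) + (5432 - 8391)/5977 = ((2*155*44)*(1/24758) + (9404/9607)*(1/17687))*(-1/46020) - 2959*1/5977 = (13640*(1/24758) + 9404/169919009)*(-1/46020) - 2959/5977 = (6820/12379 + 9404/169919009)*(-1/46020) - 2959/5977 = (1158964053496/2103427412411)*(-1/46020) - 2959/5977 = -289741013374/24199932379788555 - 2959/5977 = -71609331693831270643/144642995833996193235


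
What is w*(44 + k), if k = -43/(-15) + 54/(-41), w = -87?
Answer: -812377/205 ≈ -3962.8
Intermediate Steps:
k = 953/615 (k = -43*(-1/15) + 54*(-1/41) = 43/15 - 54/41 = 953/615 ≈ 1.5496)
w*(44 + k) = -87*(44 + 953/615) = -87*28013/615 = -812377/205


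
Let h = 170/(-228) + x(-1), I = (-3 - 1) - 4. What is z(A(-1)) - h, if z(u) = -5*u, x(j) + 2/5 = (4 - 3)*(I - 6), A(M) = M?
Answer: 11483/570 ≈ 20.146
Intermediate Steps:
I = -8 (I = -4 - 4 = -8)
x(j) = -72/5 (x(j) = -⅖ + (4 - 3)*(-8 - 6) = -⅖ + 1*(-14) = -⅖ - 14 = -72/5)
h = -8633/570 (h = 170/(-228) - 72/5 = 170*(-1/228) - 72/5 = -85/114 - 72/5 = -8633/570 ≈ -15.146)
z(A(-1)) - h = -5*(-1) - 1*(-8633/570) = 5 + 8633/570 = 11483/570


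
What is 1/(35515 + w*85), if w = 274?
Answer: 1/58805 ≈ 1.7005e-5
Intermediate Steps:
1/(35515 + w*85) = 1/(35515 + 274*85) = 1/(35515 + 23290) = 1/58805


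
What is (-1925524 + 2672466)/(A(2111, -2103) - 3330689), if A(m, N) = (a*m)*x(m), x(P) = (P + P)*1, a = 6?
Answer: 746942/50145163 ≈ 0.014896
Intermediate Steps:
x(P) = 2*P (x(P) = (2*P)*1 = 2*P)
A(m, N) = 12*m² (A(m, N) = (6*m)*(2*m) = 12*m²)
(-1925524 + 2672466)/(A(2111, -2103) - 3330689) = (-1925524 + 2672466)/(12*2111² - 3330689) = 746942/(12*4456321 - 3330689) = 746942/(53475852 - 3330689) = 746942/50145163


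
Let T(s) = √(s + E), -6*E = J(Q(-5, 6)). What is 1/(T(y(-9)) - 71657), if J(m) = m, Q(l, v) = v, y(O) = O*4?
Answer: -71657/5134725686 - I*√37/5134725686 ≈ -1.3955e-5 - 1.1846e-9*I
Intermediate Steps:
y(O) = 4*O
E = -1 (E = -⅙*6 = -1)
T(s) = √(-1 + s) (T(s) = √(s - 1) = √(-1 + s))
1/(T(y(-9)) - 71657) = 1/(√(-1 + 4*(-9)) - 71657) = 1/(√(-1 - 36) - 71657) = 1/(√(-37) - 71657) = 1/(I*√37 - 71657) = 1/(-71657 + I*√37)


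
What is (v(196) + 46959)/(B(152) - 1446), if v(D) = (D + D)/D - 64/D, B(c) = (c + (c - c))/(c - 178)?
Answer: -29913949/924826 ≈ -32.345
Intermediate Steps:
B(c) = c/(-178 + c) (B(c) = (c + 0)/(-178 + c) = c/(-178 + c))
v(D) = 2 - 64/D (v(D) = (2*D)/D - 64/D = 2 - 64/D)
(v(196) + 46959)/(B(152) - 1446) = ((2 - 64/196) + 46959)/(152/(-178 + 152) - 1446) = ((2 - 64*1/196) + 46959)/(152/(-26) - 1446) = ((2 - 16/49) + 46959)/(152*(-1/26) - 1446) = (82/49 + 46959)/(-76/13 - 1446) = 2301073/(49*(-18874/13)) = (2301073/49)*(-13/18874) = -29913949/924826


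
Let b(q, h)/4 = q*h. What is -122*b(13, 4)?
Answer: -25376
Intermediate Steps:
b(q, h) = 4*h*q (b(q, h) = 4*(q*h) = 4*(h*q) = 4*h*q)
-122*b(13, 4) = -488*4*13 = -122*208 = -25376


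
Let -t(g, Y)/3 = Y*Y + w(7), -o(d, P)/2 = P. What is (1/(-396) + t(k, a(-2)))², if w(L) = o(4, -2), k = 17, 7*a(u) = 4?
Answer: 63456129025/376515216 ≈ 168.54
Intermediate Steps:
a(u) = 4/7 (a(u) = (⅐)*4 = 4/7)
o(d, P) = -2*P
w(L) = 4 (w(L) = -2*(-2) = 4)
t(g, Y) = -12 - 3*Y² (t(g, Y) = -3*(Y*Y + 4) = -3*(Y² + 4) = -3*(4 + Y²) = -12 - 3*Y²)
(1/(-396) + t(k, a(-2)))² = (1/(-396) + (-12 - 3*(4/7)²))² = (-1/396 + (-12 - 3*16/49))² = (-1/396 + (-12 - 48/49))² = (-1/396 - 636/49)² = (-251905/19404)² = 63456129025/376515216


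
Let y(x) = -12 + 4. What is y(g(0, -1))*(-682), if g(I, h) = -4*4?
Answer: 5456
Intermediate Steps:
g(I, h) = -16
y(x) = -8
y(g(0, -1))*(-682) = -8*(-682) = 5456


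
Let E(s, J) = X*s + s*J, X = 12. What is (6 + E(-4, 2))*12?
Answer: -600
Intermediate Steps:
E(s, J) = 12*s + J*s (E(s, J) = 12*s + s*J = 12*s + J*s)
(6 + E(-4, 2))*12 = (6 - 4*(12 + 2))*12 = (6 - 4*14)*12 = (6 - 56)*12 = -50*12 = -600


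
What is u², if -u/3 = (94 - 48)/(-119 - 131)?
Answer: 4761/15625 ≈ 0.30470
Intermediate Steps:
u = 69/125 (u = -3*(94 - 48)/(-119 - 131) = -138/(-250) = -138*(-1)/250 = -3*(-23/125) = 69/125 ≈ 0.55200)
u² = (69/125)² = 4761/15625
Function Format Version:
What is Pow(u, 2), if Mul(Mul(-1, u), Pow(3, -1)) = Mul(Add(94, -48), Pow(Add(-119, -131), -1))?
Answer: Rational(4761, 15625) ≈ 0.30470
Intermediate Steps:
u = Rational(69, 125) (u = Mul(-3, Mul(Add(94, -48), Pow(Add(-119, -131), -1))) = Mul(-3, Mul(46, Pow(-250, -1))) = Mul(-3, Mul(46, Rational(-1, 250))) = Mul(-3, Rational(-23, 125)) = Rational(69, 125) ≈ 0.55200)
Pow(u, 2) = Pow(Rational(69, 125), 2) = Rational(4761, 15625)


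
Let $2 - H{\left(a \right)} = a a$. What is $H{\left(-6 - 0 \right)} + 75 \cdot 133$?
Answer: $9941$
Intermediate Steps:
$H{\left(a \right)} = 2 - a^{2}$ ($H{\left(a \right)} = 2 - a a = 2 - a^{2}$)
$H{\left(-6 - 0 \right)} + 75 \cdot 133 = \left(2 - \left(-6 - 0\right)^{2}\right) + 75 \cdot 133 = \left(2 - \left(-6 + 0\right)^{2}\right) + 9975 = \left(2 - \left(-6\right)^{2}\right) + 9975 = \left(2 - 36\right) + 9975 = -34 + 9975 = 9941$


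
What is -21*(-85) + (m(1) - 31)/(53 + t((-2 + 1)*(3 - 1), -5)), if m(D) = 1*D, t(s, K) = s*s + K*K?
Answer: 73170/41 ≈ 1784.6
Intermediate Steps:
t(s, K) = K² + s² (t(s, K) = s² + K² = K² + s²)
m(D) = D
-21*(-85) + (m(1) - 31)/(53 + t((-2 + 1)*(3 - 1), -5)) = -21*(-85) + (1 - 31)/(53 + ((-5)² + ((-2 + 1)*(3 - 1))²)) = 1785 - 30/(53 + (25 + (-1*2)²)) = 1785 - 30/(53 + (25 + (-2)²)) = 1785 - 30/(53 + (25 + 4)) = 1785 - 30/(53 + 29) = 1785 - 30/82 = 1785 - 30*1/82 = 1785 - 15/41 = 73170/41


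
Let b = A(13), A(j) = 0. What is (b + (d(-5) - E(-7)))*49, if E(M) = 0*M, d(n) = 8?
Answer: 392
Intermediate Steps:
E(M) = 0
b = 0
(b + (d(-5) - E(-7)))*49 = (0 + (8 - 1*0))*49 = (0 + (8 + 0))*49 = (0 + 8)*49 = 8*49 = 392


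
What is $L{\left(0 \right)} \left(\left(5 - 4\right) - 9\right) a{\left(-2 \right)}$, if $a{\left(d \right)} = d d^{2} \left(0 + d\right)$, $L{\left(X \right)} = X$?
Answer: $0$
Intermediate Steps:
$a{\left(d \right)} = d^{4}$ ($a{\left(d \right)} = d^{3} d = d^{4}$)
$L{\left(0 \right)} \left(\left(5 - 4\right) - 9\right) a{\left(-2 \right)} = 0 \left(\left(5 - 4\right) - 9\right) \left(-2\right)^{4} = 0 \left(1 - 9\right) 16 = 0 \left(-8\right) 16 = 0 \cdot 16 = 0$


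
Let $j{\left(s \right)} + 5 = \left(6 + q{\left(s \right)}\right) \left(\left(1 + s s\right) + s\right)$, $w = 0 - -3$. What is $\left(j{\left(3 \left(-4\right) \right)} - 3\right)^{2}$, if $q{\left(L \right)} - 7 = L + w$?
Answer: $274576$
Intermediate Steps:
$w = 3$ ($w = 0 + 3 = 3$)
$q{\left(L \right)} = 10 + L$ ($q{\left(L \right)} = 7 + \left(L + 3\right) = 7 + \left(3 + L\right) = 10 + L$)
$j{\left(s \right)} = -5 + \left(16 + s\right) \left(1 + s + s^{2}\right)$ ($j{\left(s \right)} = -5 + \left(6 + \left(10 + s\right)\right) \left(\left(1 + s s\right) + s\right) = -5 + \left(16 + s\right) \left(\left(1 + s^{2}\right) + s\right) = -5 + \left(16 + s\right) \left(1 + s + s^{2}\right)$)
$\left(j{\left(3 \left(-4\right) \right)} - 3\right)^{2} = \left(\left(11 + \left(3 \left(-4\right)\right)^{3} + 17 \cdot 3 \left(-4\right) + 17 \left(3 \left(-4\right)\right)^{2}\right) - 3\right)^{2} = \left(\left(11 + \left(-12\right)^{3} + 17 \left(-12\right) + 17 \left(-12\right)^{2}\right) - 3\right)^{2} = \left(\left(11 - 1728 - 204 + 17 \cdot 144\right) - 3\right)^{2} = \left(\left(11 - 1728 - 204 + 2448\right) - 3\right)^{2} = \left(527 - 3\right)^{2} = 524^{2} = 274576$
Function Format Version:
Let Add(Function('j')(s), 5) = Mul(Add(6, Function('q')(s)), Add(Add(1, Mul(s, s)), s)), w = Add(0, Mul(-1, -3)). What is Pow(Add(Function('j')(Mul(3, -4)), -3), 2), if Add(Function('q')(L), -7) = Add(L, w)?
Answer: 274576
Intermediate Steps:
w = 3 (w = Add(0, 3) = 3)
Function('q')(L) = Add(10, L) (Function('q')(L) = Add(7, Add(L, 3)) = Add(7, Add(3, L)) = Add(10, L))
Function('j')(s) = Add(-5, Mul(Add(16, s), Add(1, s, Pow(s, 2)))) (Function('j')(s) = Add(-5, Mul(Add(6, Add(10, s)), Add(Add(1, Mul(s, s)), s))) = Add(-5, Mul(Add(16, s), Add(Add(1, Pow(s, 2)), s))) = Add(-5, Mul(Add(16, s), Add(1, s, Pow(s, 2)))))
Pow(Add(Function('j')(Mul(3, -4)), -3), 2) = Pow(Add(Add(11, Pow(Mul(3, -4), 3), Mul(17, Mul(3, -4)), Mul(17, Pow(Mul(3, -4), 2))), -3), 2) = Pow(Add(Add(11, Pow(-12, 3), Mul(17, -12), Mul(17, Pow(-12, 2))), -3), 2) = Pow(Add(Add(11, -1728, -204, Mul(17, 144)), -3), 2) = Pow(Add(Add(11, -1728, -204, 2448), -3), 2) = Pow(Add(527, -3), 2) = Pow(524, 2) = 274576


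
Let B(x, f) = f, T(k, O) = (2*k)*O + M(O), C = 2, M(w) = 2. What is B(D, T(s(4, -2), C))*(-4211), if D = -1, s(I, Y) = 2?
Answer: -42110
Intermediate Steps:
T(k, O) = 2 + 2*O*k (T(k, O) = (2*k)*O + 2 = 2*O*k + 2 = 2 + 2*O*k)
B(D, T(s(4, -2), C))*(-4211) = (2 + 2*2*2)*(-4211) = (2 + 8)*(-4211) = 10*(-4211) = -42110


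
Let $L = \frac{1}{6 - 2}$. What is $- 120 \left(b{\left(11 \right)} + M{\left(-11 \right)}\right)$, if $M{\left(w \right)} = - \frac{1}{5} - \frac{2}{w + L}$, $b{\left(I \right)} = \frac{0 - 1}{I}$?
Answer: $\frac{5952}{473} \approx 12.584$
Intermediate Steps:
$L = \frac{1}{4} \approx 0.25$
$b{\left(I \right)} = - \frac{1}{I}$
$M{\left(w \right)} = - \frac{1}{5} - \frac{2}{\frac{1}{4} + w}$ ($M{\left(w \right)} = - \frac{1}{5} - \frac{2}{w + \frac{1}{4}} = \left(-1\right) \frac{1}{5} - \frac{2}{\frac{1}{4} + w} = - \frac{1}{5} - \frac{2}{\frac{1}{4} + w}$)
$- 120 \left(b{\left(11 \right)} + M{\left(-11 \right)}\right) = - 120 \left(- \frac{1}{11} + \frac{-41 - -44}{5 \left(1 + 4 \left(-11\right)\right)}\right) = - 120 \left(\left(-1\right) \frac{1}{11} + \frac{-41 + 44}{5 \left(1 - 44\right)}\right) = - 120 \left(- \frac{1}{11} + \frac{1}{5} \frac{1}{-43} \cdot 3\right) = - 120 \left(- \frac{1}{11} + \frac{1}{5} \left(- \frac{1}{43}\right) 3\right) = - 120 \left(- \frac{1}{11} - \frac{3}{215}\right) = \left(-120\right) \left(- \frac{248}{2365}\right) = \frac{5952}{473}$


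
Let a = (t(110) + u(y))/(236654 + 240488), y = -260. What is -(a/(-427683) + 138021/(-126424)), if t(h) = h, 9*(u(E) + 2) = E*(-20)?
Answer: 126743973735278141/116094507982011288 ≈ 1.0917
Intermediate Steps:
u(E) = -2 - 20*E/9 (u(E) = -2 + (E*(-20))/9 = -2 + (-20*E)/9 = -2 - 20*E/9)
a = 3086/2147139 (a = (110 + (-2 - 20/9*(-260)))/(236654 + 240488) = (110 + (-2 + 5200/9))/477142 = (110 + 5182/9)*(1/477142) = (6172/9)*(1/477142) = 3086/2147139 ≈ 0.0014373)
-(a/(-427683) + 138021/(-126424)) = -((3086/2147139)/(-427683) + 138021/(-126424)) = -((3086/2147139)*(-1/427683) + 138021*(-1/126424)) = -(-3086/918294848937 - 138021/126424) = -1*(-126743973735278141/116094507982011288) = 126743973735278141/116094507982011288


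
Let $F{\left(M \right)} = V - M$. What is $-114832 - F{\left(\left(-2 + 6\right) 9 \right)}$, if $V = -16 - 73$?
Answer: $-114707$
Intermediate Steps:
$V = -89$
$F{\left(M \right)} = -89 - M$
$-114832 - F{\left(\left(-2 + 6\right) 9 \right)} = -114832 - \left(-89 - \left(-2 + 6\right) 9\right) = -114832 - \left(-89 - 4 \cdot 9\right) = -114832 - \left(-89 - 36\right) = -114832 - -125 = -114832 + 125 = -114707$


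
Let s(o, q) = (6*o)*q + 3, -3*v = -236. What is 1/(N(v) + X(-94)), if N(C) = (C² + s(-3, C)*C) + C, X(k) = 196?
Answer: -9/942236 ≈ -9.5517e-6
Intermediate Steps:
v = 236/3 (v = -⅓*(-236) = 236/3 ≈ 78.667)
s(o, q) = 3 + 6*o*q (s(o, q) = 6*o*q + 3 = 3 + 6*o*q)
N(C) = C + C² + C*(3 - 18*C) (N(C) = (C² + (3 + 6*(-3)*C)*C) + C = (C² + (3 - 18*C)*C) + C = (C² + C*(3 - 18*C)) + C = C + C² + C*(3 - 18*C))
1/(N(v) + X(-94)) = 1/(236*(4 - 17*236/3)/3 + 196) = 1/(236*(4 - 4012/3)/3 + 196) = 1/((236/3)*(-4000/3) + 196) = 1/(-944000/9 + 196) = 1/(-942236/9) = -9/942236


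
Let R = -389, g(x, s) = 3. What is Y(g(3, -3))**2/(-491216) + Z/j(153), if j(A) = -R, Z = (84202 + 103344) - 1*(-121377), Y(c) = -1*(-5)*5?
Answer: 151747677243/191083024 ≈ 794.15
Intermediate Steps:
Y(c) = 25 (Y(c) = 5*5 = 25)
Z = 308923 (Z = 187546 + 121377 = 308923)
j(A) = 389 (j(A) = -1*(-389) = 389)
Y(g(3, -3))**2/(-491216) + Z/j(153) = 25**2/(-491216) + 308923/389 = 625*(-1/491216) + 308923*(1/389) = -625/491216 + 308923/389 = 151747677243/191083024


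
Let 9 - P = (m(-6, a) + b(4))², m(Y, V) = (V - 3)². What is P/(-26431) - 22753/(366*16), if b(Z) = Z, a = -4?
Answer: -9589963/2537376 ≈ -3.7795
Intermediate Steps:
m(Y, V) = (-3 + V)²
P = -2800 (P = 9 - ((-3 - 4)² + 4)² = 9 - ((-7)² + 4)² = 9 - (49 + 4)² = 9 - 1*53² = 9 - 1*2809 = 9 - 2809 = -2800)
P/(-26431) - 22753/(366*16) = -2800/(-26431) - 22753/(366*16) = -2800*(-1/26431) - 22753/5856 = 2800/26431 - 22753*1/5856 = 2800/26431 - 373/96 = -9589963/2537376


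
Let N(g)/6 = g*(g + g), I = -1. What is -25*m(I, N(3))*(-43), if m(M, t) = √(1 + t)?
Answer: 1075*√109 ≈ 11223.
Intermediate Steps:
N(g) = 12*g² (N(g) = 6*(g*(g + g)) = 6*(g*(2*g)) = 6*(2*g²) = 12*g²)
-25*m(I, N(3))*(-43) = -25*√(1 + 12*3²)*(-43) = -25*√(1 + 12*9)*(-43) = -25*√(1 + 108)*(-43) = -25*√109*(-43) = 1075*√109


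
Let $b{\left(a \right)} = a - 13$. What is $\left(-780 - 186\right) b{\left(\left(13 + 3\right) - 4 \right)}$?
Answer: $966$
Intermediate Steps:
$b{\left(a \right)} = -13 + a$
$\left(-780 - 186\right) b{\left(\left(13 + 3\right) - 4 \right)} = \left(-780 - 186\right) \left(-13 + \left(\left(13 + 3\right) - 4\right)\right) = - 966 \left(-13 + \left(16 - 4\right)\right) = - 966 \left(-13 + 12\right) = \left(-966\right) \left(-1\right) = 966$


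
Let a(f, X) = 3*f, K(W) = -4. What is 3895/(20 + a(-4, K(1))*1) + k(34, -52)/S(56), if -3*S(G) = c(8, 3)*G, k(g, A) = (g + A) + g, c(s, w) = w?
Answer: 27249/56 ≈ 486.59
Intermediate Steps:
k(g, A) = A + 2*g (k(g, A) = (A + g) + g = A + 2*g)
S(G) = -G
3895/(20 + a(-4, K(1))*1) + k(34, -52)/S(56) = 3895/(20 + (3*(-4))*1) + (-52 + 2*34)/((-1*56)) = 3895/(20 - 12*1) + (-52 + 68)/(-56) = 3895/(20 - 12) + 16*(-1/56) = 3895/8 - 2/7 = 27249/56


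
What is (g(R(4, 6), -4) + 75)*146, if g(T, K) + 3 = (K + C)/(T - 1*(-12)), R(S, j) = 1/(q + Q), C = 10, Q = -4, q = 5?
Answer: 137532/13 ≈ 10579.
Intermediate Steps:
R(S, j) = 1 (R(S, j) = 1/(5 - 4) = 1/1 = 1)
g(T, K) = -3 + (10 + K)/(12 + T) (g(T, K) = -3 + (K + 10)/(T - 1*(-12)) = -3 + (10 + K)/(T + 12) = -3 + (10 + K)/(12 + T))
(g(R(4, 6), -4) + 75)*146 = ((-26 - 4 - 3*1)/(12 + 1) + 75)*146 = ((-26 - 4 - 3)/13 + 75)*146 = ((1/13)*(-33) + 75)*146 = (-33/13 + 75)*146 = (942/13)*146 = 137532/13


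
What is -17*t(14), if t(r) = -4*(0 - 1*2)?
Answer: -136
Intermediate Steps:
t(r) = 8 (t(r) = -4*(0 - 2) = -4*(-2) = 8)
-17*t(14) = -17*8 = -136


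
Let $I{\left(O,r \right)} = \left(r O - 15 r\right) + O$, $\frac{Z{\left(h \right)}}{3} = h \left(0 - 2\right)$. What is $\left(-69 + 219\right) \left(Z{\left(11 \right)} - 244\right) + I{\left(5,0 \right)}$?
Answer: $-46495$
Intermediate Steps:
$Z{\left(h \right)} = - 6 h$ ($Z{\left(h \right)} = 3 h \left(0 - 2\right) = 3 h \left(-2\right) = 3 \left(- 2 h\right) = - 6 h$)
$I{\left(O,r \right)} = O - 15 r + O r$ ($I{\left(O,r \right)} = \left(O r - 15 r\right) + O = \left(- 15 r + O r\right) + O = O - 15 r + O r$)
$\left(-69 + 219\right) \left(Z{\left(11 \right)} - 244\right) + I{\left(5,0 \right)} = \left(-69 + 219\right) \left(\left(-6\right) 11 - 244\right) + \left(5 - 0 + 5 \cdot 0\right) = 150 \left(-66 - 244\right) + \left(5 + 0 + 0\right) = 150 \left(-310\right) + 5 = -46500 + 5 = -46495$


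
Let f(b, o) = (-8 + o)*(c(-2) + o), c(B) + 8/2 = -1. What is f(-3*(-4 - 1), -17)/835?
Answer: 110/167 ≈ 0.65868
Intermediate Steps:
c(B) = -5 (c(B) = -4 - 1 = -5)
f(b, o) = (-8 + o)*(-5 + o)
f(-3*(-4 - 1), -17)/835 = (40 + (-17)**2 - 13*(-17))/835 = (40 + 289 + 221)*(1/835) = 550*(1/835) = 110/167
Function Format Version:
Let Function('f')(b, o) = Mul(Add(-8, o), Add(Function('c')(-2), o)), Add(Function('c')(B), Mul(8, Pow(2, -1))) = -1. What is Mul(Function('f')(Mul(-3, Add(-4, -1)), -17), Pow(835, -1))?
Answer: Rational(110, 167) ≈ 0.65868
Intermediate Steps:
Function('c')(B) = -5 (Function('c')(B) = Add(-4, -1) = -5)
Function('f')(b, o) = Mul(Add(-8, o), Add(-5, o))
Mul(Function('f')(Mul(-3, Add(-4, -1)), -17), Pow(835, -1)) = Mul(Add(40, Pow(-17, 2), Mul(-13, -17)), Pow(835, -1)) = Mul(Add(40, 289, 221), Rational(1, 835)) = Mul(550, Rational(1, 835)) = Rational(110, 167)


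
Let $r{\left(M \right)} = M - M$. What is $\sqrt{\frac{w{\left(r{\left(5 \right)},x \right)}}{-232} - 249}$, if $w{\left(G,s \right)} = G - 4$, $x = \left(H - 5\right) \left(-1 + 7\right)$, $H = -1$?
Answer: $\frac{i \sqrt{837578}}{58} \approx 15.779 i$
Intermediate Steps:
$r{\left(M \right)} = 0$
$x = -36$ ($x = \left(-1 - 5\right) \left(-1 + 7\right) = \left(-6\right) 6 = -36$)
$w{\left(G,s \right)} = -4 + G$ ($w{\left(G,s \right)} = G - 4 = -4 + G$)
$\sqrt{\frac{w{\left(r{\left(5 \right)},x \right)}}{-232} - 249} = \sqrt{\frac{-4 + 0}{-232} - 249} = \sqrt{\left(-4\right) \left(- \frac{1}{232}\right) - 249} = \sqrt{\frac{1}{58} - 249} = \sqrt{- \frac{14441}{58}} = \frac{i \sqrt{837578}}{58}$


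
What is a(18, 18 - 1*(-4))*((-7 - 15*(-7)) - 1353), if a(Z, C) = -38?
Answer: 47690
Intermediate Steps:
a(18, 18 - 1*(-4))*((-7 - 15*(-7)) - 1353) = -38*((-7 - 15*(-7)) - 1353) = -38*((-7 + 105) - 1353) = -38*(98 - 1353) = -38*(-1255) = 47690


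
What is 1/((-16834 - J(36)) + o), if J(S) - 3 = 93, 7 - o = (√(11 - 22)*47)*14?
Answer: I/(-16923*I + 658*√11) ≈ -5.8125e-5 + 7.4956e-6*I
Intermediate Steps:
o = 7 - 658*I*√11 (o = 7 - √(11 - 22)*47*14 = 7 - √(-11)*47*14 = 7 - (I*√11)*47*14 = 7 - 47*I*√11*14 = 7 - 658*I*√11 ≈ 7.0 - 2182.3*I)
J(S) = 96 (J(S) = 3 + 93 = 96)
1/((-16834 - J(36)) + o) = 1/((-16834 - 1*96) + (7 - 658*I*√11)) = 1/((-16834 - 96) + (7 - 658*I*√11)) = 1/(-16930 + (7 - 658*I*√11)) = 1/(-16923 - 658*I*√11)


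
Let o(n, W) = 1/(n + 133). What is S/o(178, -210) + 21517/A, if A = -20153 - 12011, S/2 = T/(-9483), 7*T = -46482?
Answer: 309496981293/711692828 ≈ 434.87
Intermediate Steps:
T = -46482/7 (T = (⅐)*(-46482) = -46482/7 ≈ -6640.3)
S = 30988/22127 (S = 2*(-46482/7/(-9483)) = 2*(-46482/7*(-1/9483)) = 2*(15494/22127) = 30988/22127 ≈ 1.4005)
o(n, W) = 1/(133 + n)
A = -32164
S/o(178, -210) + 21517/A = 30988/(22127*(1/(133 + 178))) + 21517/(-32164) = 30988/(22127*(1/311)) + 21517*(-1/32164) = 30988/(22127*(1/311)) - 21517/32164 = (30988/22127)*311 - 21517/32164 = 9637268/22127 - 21517/32164 = 309496981293/711692828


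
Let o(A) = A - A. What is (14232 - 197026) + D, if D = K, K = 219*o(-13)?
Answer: -182794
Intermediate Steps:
o(A) = 0
K = 0 (K = 219*0 = 0)
D = 0
(14232 - 197026) + D = (14232 - 197026) + 0 = -182794 + 0 = -182794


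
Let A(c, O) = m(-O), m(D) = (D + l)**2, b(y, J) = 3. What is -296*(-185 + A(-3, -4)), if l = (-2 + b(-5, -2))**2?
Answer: 47360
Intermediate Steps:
l = 1 (l = (-2 + 3)**2 = 1**2 = 1)
m(D) = (1 + D)**2 (m(D) = (D + 1)**2 = (1 + D)**2)
A(c, O) = (1 - O)**2
-296*(-185 + A(-3, -4)) = -296*(-185 + (-1 - 4)**2) = -296*(-185 + (-5)**2) = -296*(-185 + 25) = -296*(-160) = 47360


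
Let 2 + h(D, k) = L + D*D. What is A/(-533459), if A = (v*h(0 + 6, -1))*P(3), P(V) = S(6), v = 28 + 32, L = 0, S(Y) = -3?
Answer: 6120/533459 ≈ 0.011472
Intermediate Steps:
h(D, k) = -2 + D**2 (h(D, k) = -2 + (0 + D*D) = -2 + (0 + D**2) = -2 + D**2)
v = 60
P(V) = -3
A = -6120 (A = (60*(-2 + (0 + 6)**2))*(-3) = (60*(-2 + 6**2))*(-3) = (60*(-2 + 36))*(-3) = (60*34)*(-3) = 2040*(-3) = -6120)
A/(-533459) = -6120/(-533459) = -6120*(-1/533459) = 6120/533459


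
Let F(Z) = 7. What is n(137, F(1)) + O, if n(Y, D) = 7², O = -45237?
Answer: -45188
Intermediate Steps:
n(Y, D) = 49
n(137, F(1)) + O = 49 - 45237 = -45188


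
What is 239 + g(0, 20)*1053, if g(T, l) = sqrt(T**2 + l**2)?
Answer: 21299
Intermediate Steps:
239 + g(0, 20)*1053 = 239 + sqrt(0**2 + 20**2)*1053 = 239 + sqrt(0 + 400)*1053 = 239 + sqrt(400)*1053 = 239 + 20*1053 = 239 + 21060 = 21299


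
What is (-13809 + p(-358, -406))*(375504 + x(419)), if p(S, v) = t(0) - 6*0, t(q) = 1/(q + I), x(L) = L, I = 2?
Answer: -10381865491/2 ≈ -5.1909e+9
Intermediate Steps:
t(q) = 1/(2 + q) (t(q) = 1/(q + 2) = 1/(2 + q))
p(S, v) = ½ (p(S, v) = 1/(2 + 0) - 6*0 = 1/2 + 0 = ½ + 0 = ½)
(-13809 + p(-358, -406))*(375504 + x(419)) = (-13809 + ½)*(375504 + 419) = -27617/2*375923 = -10381865491/2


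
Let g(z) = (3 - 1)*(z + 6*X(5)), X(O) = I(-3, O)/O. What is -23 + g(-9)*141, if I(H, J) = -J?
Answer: -4253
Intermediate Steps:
X(O) = -1 (X(O) = (-O)/O = -1)
g(z) = -12 + 2*z (g(z) = (3 - 1)*(z + 6*(-1)) = 2*(z - 6) = 2*(-6 + z) = -12 + 2*z)
-23 + g(-9)*141 = -23 + (-12 + 2*(-9))*141 = -23 + (-12 - 18)*141 = -23 - 30*141 = -23 - 4230 = -4253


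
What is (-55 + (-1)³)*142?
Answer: -7952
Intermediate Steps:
(-55 + (-1)³)*142 = (-55 - 1)*142 = -56*142 = -7952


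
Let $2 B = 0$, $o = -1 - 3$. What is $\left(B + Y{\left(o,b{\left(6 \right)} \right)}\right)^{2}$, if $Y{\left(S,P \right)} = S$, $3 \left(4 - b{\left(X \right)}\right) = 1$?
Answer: $16$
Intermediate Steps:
$o = -4$
$b{\left(X \right)} = \frac{11}{3}$ ($b{\left(X \right)} = 4 - \frac{1}{3} = \frac{11}{3}$)
$B = 0$ ($B = \frac{1}{2} \cdot 0 = 0$)
$\left(B + Y{\left(o,b{\left(6 \right)} \right)}\right)^{2} = \left(0 - 4\right)^{2} = \left(-4\right)^{2} = 16$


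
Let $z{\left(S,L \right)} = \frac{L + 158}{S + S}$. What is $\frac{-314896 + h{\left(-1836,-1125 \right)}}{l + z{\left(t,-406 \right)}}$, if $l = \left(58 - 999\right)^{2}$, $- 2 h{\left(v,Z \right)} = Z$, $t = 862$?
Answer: $- \frac{270955477}{763284498} \approx -0.35499$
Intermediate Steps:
$h{\left(v,Z \right)} = - \frac{Z}{2}$
$z{\left(S,L \right)} = \frac{158 + L}{2 S}$
$l = 885481$ ($l = \left(-941\right)^{2} = 885481$)
$\frac{-314896 + h{\left(-1836,-1125 \right)}}{l + z{\left(t,-406 \right)}} = \frac{-314896 - - \frac{1125}{2}}{885481 + \frac{158 - 406}{2 \cdot 862}} = \frac{-314896 + \frac{1125}{2}}{885481 + \frac{1}{2} \cdot \frac{1}{862} \left(-248\right)} = - \frac{628667}{2 \left(885481 - \frac{62}{431}\right)} = - \frac{628667}{2 \cdot \frac{381642249}{431}} = \left(- \frac{628667}{2}\right) \frac{431}{381642249} = - \frac{270955477}{763284498}$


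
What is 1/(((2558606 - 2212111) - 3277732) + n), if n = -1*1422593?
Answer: -1/4353830 ≈ -2.2968e-7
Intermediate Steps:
n = -1422593
1/(((2558606 - 2212111) - 3277732) + n) = 1/(((2558606 - 2212111) - 3277732) - 1422593) = 1/((346495 - 3277732) - 1422593) = 1/(-2931237 - 1422593) = 1/(-4353830) = -1/4353830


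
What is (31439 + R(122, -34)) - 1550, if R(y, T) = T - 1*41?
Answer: 29814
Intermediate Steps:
R(y, T) = -41 + T (R(y, T) = T - 41 = -41 + T)
(31439 + R(122, -34)) - 1550 = (31439 + (-41 - 34)) - 1550 = (31439 - 75) - 1550 = 31364 - 1550 = 29814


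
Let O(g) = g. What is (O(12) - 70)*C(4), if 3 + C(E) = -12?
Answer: 870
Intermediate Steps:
C(E) = -15 (C(E) = -3 - 12 = -15)
(O(12) - 70)*C(4) = (12 - 70)*(-15) = -58*(-15) = 870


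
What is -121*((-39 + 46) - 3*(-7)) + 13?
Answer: -3375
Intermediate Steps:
-121*((-39 + 46) - 3*(-7)) + 13 = -121*(7 + 21) + 13 = -121*28 + 13 = -3388 + 13 = -3375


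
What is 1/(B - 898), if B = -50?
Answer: -1/948 ≈ -0.0010549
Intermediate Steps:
1/(B - 898) = 1/(-50 - 898) = 1/(-948) = -1/948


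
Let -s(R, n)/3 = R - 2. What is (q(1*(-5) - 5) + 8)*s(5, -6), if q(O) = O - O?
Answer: -72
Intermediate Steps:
q(O) = 0
s(R, n) = 6 - 3*R (s(R, n) = -3*(R - 2) = -3*(-2 + R) = 6 - 3*R)
(q(1*(-5) - 5) + 8)*s(5, -6) = (0 + 8)*(6 - 3*5) = 8*(6 - 15) = 8*(-9) = -72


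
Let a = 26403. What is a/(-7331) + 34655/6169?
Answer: 91175698/45224939 ≈ 2.0160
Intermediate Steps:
a/(-7331) + 34655/6169 = 26403/(-7331) + 34655/6169 = 26403*(-1/7331) + 34655*(1/6169) = -26403/7331 + 34655/6169 = 91175698/45224939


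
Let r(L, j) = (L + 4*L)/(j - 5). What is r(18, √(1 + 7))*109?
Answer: -49050/17 - 19620*√2/17 ≈ -4517.5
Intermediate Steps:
r(L, j) = 5*L/(-5 + j) (r(L, j) = (5*L)/(-5 + j) = 5*L/(-5 + j))
r(18, √(1 + 7))*109 = (5*18/(-5 + √(1 + 7)))*109 = (5*18/(-5 + √8))*109 = (5*18/(-5 + 2*√2))*109 = (90/(-5 + 2*√2))*109 = 9810/(-5 + 2*√2)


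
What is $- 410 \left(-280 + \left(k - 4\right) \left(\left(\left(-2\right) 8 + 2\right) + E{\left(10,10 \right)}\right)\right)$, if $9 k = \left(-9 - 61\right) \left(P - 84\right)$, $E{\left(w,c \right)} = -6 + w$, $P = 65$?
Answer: $\frac{6338600}{9} \approx 7.0429 \cdot 10^{5}$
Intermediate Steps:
$k = \frac{1330}{9}$ ($k = \frac{\left(-9 - 61\right) \left(65 - 84\right)}{9} = \frac{\left(-70\right) \left(-19\right)}{9} = \frac{1}{9} \cdot 1330 = \frac{1330}{9} \approx 147.78$)
$- 410 \left(-280 + \left(k - 4\right) \left(\left(\left(-2\right) 8 + 2\right) + E{\left(10,10 \right)}\right)\right) = - 410 \left(-280 + \left(\frac{1330}{9} - 4\right) \left(\left(\left(-2\right) 8 + 2\right) + \left(-6 + 10\right)\right)\right) = - 410 \left(-280 + \frac{1294 \left(\left(-16 + 2\right) + 4\right)}{9}\right) = - 410 \left(-280 + \frac{1294 \left(-14 + 4\right)}{9}\right) = - 410 \left(-280 + \frac{1294}{9} \left(-10\right)\right) = - 410 \left(-280 - \frac{12940}{9}\right) = \left(-410\right) \left(- \frac{15460}{9}\right) = \frac{6338600}{9}$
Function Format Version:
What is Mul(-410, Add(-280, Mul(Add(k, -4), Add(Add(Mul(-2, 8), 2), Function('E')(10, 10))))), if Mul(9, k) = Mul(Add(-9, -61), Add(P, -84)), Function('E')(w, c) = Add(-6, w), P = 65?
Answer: Rational(6338600, 9) ≈ 7.0429e+5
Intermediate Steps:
k = Rational(1330, 9) (k = Mul(Rational(1, 9), Mul(Add(-9, -61), Add(65, -84))) = Mul(Rational(1, 9), Mul(-70, -19)) = Mul(Rational(1, 9), 1330) = Rational(1330, 9) ≈ 147.78)
Mul(-410, Add(-280, Mul(Add(k, -4), Add(Add(Mul(-2, 8), 2), Function('E')(10, 10))))) = Mul(-410, Add(-280, Mul(Add(Rational(1330, 9), -4), Add(Add(Mul(-2, 8), 2), Add(-6, 10))))) = Mul(-410, Add(-280, Mul(Rational(1294, 9), Add(Add(-16, 2), 4)))) = Mul(-410, Add(-280, Mul(Rational(1294, 9), Add(-14, 4)))) = Mul(-410, Add(-280, Mul(Rational(1294, 9), -10))) = Mul(-410, Add(-280, Rational(-12940, 9))) = Mul(-410, Rational(-15460, 9)) = Rational(6338600, 9)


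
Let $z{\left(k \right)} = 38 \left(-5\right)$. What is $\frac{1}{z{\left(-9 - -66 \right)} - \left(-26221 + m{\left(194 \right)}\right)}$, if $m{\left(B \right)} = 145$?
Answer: $\frac{1}{25886} \approx 3.8631 \cdot 10^{-5}$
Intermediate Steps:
$z{\left(k \right)} = -190$
$\frac{1}{z{\left(-9 - -66 \right)} - \left(-26221 + m{\left(194 \right)}\right)} = \frac{1}{-190 + \left(26221 - 145\right)} = \frac{1}{-190 + 26076} = \frac{1}{25886}$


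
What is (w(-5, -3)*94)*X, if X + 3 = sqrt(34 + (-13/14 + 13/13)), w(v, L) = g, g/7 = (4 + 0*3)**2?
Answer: -31584 + 2256*sqrt(742) ≈ 29869.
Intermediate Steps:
g = 112 (g = 7*(4 + 0*3)**2 = 7*(4 + 0)**2 = 7*4**2 = 7*16 = 112)
w(v, L) = 112
X = -3 + 3*sqrt(742)/14 (X = -3 + sqrt(34 + (-13/14 + 13/13)) = -3 + sqrt(34 + (-13*1/14 + 13*(1/13))) = -3 + sqrt(34 + (-13/14 + 1)) = -3 + sqrt(34 + 1/14) = -3 + sqrt(477/14) = -3 + 3*sqrt(742)/14 ≈ 2.8371)
(w(-5, -3)*94)*X = (112*94)*(-3 + 3*sqrt(742)/14) = 10528*(-3 + 3*sqrt(742)/14) = -31584 + 2256*sqrt(742)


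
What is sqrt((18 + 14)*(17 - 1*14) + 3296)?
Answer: 8*sqrt(53) ≈ 58.241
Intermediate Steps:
sqrt((18 + 14)*(17 - 1*14) + 3296) = sqrt(32*(17 - 14) + 3296) = sqrt(32*3 + 3296) = sqrt(96 + 3296) = sqrt(3392) = 8*sqrt(53)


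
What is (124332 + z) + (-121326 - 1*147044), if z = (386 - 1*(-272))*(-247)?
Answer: -306564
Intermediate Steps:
z = -162526 (z = (386 + 272)*(-247) = 658*(-247) = -162526)
(124332 + z) + (-121326 - 1*147044) = (124332 - 162526) + (-121326 - 1*147044) = -38194 + (-121326 - 147044) = -38194 - 268370 = -306564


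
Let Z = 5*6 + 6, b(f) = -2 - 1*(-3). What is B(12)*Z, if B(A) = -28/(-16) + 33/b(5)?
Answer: 1251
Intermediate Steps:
b(f) = 1 (b(f) = -2 + 3 = 1)
Z = 36 (Z = 30 + 6 = 36)
B(A) = 139/4 (B(A) = -28/(-16) + 33/1 = -28*(-1/16) + 33*1 = 7/4 + 33 = 139/4)
B(12)*Z = (139/4)*36 = 1251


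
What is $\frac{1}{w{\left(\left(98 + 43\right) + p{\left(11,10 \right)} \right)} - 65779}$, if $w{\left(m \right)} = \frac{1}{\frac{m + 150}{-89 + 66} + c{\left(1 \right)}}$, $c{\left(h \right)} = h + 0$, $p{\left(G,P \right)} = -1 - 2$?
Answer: $- \frac{265}{17431458} \approx -1.5202 \cdot 10^{-5}$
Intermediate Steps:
$p{\left(G,P \right)} = -3$
$c{\left(h \right)} = h$
$w{\left(m \right)} = \frac{1}{- \frac{127}{23} - \frac{m}{23}}$ ($w{\left(m \right)} = \frac{1}{\frac{m + 150}{-89 + 66} + 1} = \frac{1}{\frac{150 + m}{-23} + 1} = \frac{1}{\left(150 + m\right) \left(- \frac{1}{23}\right) + 1} = \frac{1}{\left(- \frac{150}{23} - \frac{m}{23}\right) + 1} = \frac{1}{- \frac{127}{23} - \frac{m}{23}}$)
$\frac{1}{w{\left(\left(98 + 43\right) + p{\left(11,10 \right)} \right)} - 65779} = \frac{1}{- \frac{23}{127 + \left(\left(98 + 43\right) - 3\right)} - 65779} = \frac{1}{- \frac{23}{127 + \left(141 - 3\right)} - 65779} = \frac{1}{- \frac{23}{127 + 138} - 65779} = \frac{1}{- \frac{23}{265} - 65779} = \frac{1}{- \frac{17431458}{265}} = - \frac{265}{17431458}$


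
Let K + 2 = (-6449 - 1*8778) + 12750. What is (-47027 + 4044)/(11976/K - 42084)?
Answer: 106554857/104338212 ≈ 1.0212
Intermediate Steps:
K = -2479 (K = -2 + ((-6449 - 1*8778) + 12750) = -2 + ((-6449 - 8778) + 12750) = -2 + (-15227 + 12750) = -2 - 2477 = -2479)
(-47027 + 4044)/(11976/K - 42084) = (-47027 + 4044)/(11976/(-2479) - 42084) = -42983/(11976*(-1/2479) - 42084) = -42983/(-11976/2479 - 42084) = -42983/(-104338212/2479) = -42983*(-2479/104338212) = 106554857/104338212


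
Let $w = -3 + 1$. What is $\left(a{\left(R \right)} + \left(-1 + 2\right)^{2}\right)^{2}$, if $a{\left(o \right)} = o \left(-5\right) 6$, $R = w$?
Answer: $3721$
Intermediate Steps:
$w = -2$
$R = -2$
$a{\left(o \right)} = - 30 o$ ($a{\left(o \right)} = - 5 o 6 = - 30 o$)
$\left(a{\left(R \right)} + \left(-1 + 2\right)^{2}\right)^{2} = \left(\left(-30\right) \left(-2\right) + \left(-1 + 2\right)^{2}\right)^{2} = \left(60 + 1^{2}\right)^{2} = \left(60 + 1\right)^{2} = 61^{2} = 3721$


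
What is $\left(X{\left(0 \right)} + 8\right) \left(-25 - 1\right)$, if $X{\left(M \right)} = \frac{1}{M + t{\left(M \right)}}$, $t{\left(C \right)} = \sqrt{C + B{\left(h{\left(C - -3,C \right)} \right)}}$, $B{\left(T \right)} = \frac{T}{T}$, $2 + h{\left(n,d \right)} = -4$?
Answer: $-234$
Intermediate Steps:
$h{\left(n,d \right)} = -6$ ($h{\left(n,d \right)} = -2 - 4 = -6$)
$B{\left(T \right)} = 1$
$t{\left(C \right)} = \sqrt{1 + C}$ ($t{\left(C \right)} = \sqrt{C + 1} = \sqrt{1 + C}$)
$X{\left(M \right)} = \frac{1}{M + \sqrt{1 + M}}$
$\left(X{\left(0 \right)} + 8\right) \left(-25 - 1\right) = \left(\frac{1}{0 + \sqrt{1 + 0}} + 8\right) \left(-25 - 1\right) = \left(\frac{1}{0 + \sqrt{1}} + 8\right) \left(-26\right) = \left(\frac{1}{0 + 1} + 8\right) \left(-26\right) = \left(1^{-1} + 8\right) \left(-26\right) = \left(1 + 8\right) \left(-26\right) = 9 \left(-26\right) = -234$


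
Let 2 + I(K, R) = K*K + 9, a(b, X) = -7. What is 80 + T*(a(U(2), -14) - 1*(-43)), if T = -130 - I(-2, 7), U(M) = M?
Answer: -4996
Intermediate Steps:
I(K, R) = 7 + K² (I(K, R) = -2 + (K*K + 9) = -2 + (K² + 9) = -2 + (9 + K²) = 7 + K²)
T = -141 (T = -130 - (7 + (-2)²) = -130 - (7 + 4) = -130 - 1*11 = -130 - 11 = -141)
80 + T*(a(U(2), -14) - 1*(-43)) = 80 - 141*(-7 - 1*(-43)) = 80 - 141*(-7 + 43) = 80 - 141*36 = 80 - 5076 = -4996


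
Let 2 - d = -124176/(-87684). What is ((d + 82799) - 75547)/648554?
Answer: 26497315/2369492039 ≈ 0.011183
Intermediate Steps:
d = 4266/7307 (d = 2 - (-124176)/(-87684) = 2 - (-124176)*(-1)/87684 = 2 - 1*10348/7307 = 2 - 10348/7307 = 4266/7307 ≈ 0.58382)
((d + 82799) - 75547)/648554 = ((4266/7307 + 82799) - 75547)/648554 = (605016559/7307 - 75547)*(1/648554) = (52994630/7307)*(1/648554) = 26497315/2369492039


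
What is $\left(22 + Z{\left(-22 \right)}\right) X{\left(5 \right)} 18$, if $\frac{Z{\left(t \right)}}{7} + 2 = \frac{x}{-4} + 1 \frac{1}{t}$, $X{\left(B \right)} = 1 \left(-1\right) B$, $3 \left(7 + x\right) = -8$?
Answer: $- \frac{48705}{22} \approx -2213.9$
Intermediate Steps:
$x = - \frac{29}{3}$ ($x = -7 + \frac{1}{3} \left(-8\right) = -7 - \frac{8}{3} = - \frac{29}{3} \approx -9.6667$)
$X{\left(B \right)} = - B$
$Z{\left(t \right)} = \frac{35}{12} + \frac{7}{t}$ ($Z{\left(t \right)} = -14 + 7 \left(- \frac{29}{3 \left(-4\right)} + 1 \frac{1}{t}\right) = -14 + 7 \left(\left(- \frac{29}{3}\right) \left(- \frac{1}{4}\right) + \frac{1}{t}\right) = -14 + 7 \left(\frac{29}{12} + \frac{1}{t}\right) = -14 + \left(\frac{203}{12} + \frac{7}{t}\right) = \frac{35}{12} + \frac{7}{t}$)
$\left(22 + Z{\left(-22 \right)}\right) X{\left(5 \right)} 18 = \left(22 + \left(\frac{35}{12} + \frac{7}{-22}\right)\right) \left(-1\right) 5 \cdot 18 = \left(22 + \left(\frac{35}{12} + 7 \left(- \frac{1}{22}\right)\right)\right) \left(\left(-5\right) 18\right) = \left(22 + \left(\frac{35}{12} - \frac{7}{22}\right)\right) \left(-90\right) = \left(22 + \frac{343}{132}\right) \left(-90\right) = \frac{3247}{132} \left(-90\right) = - \frac{48705}{22}$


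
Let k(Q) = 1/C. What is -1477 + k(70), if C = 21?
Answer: -31016/21 ≈ -1477.0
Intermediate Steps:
k(Q) = 1/21
-1477 + k(70) = -1477 + 1/21 = -31016/21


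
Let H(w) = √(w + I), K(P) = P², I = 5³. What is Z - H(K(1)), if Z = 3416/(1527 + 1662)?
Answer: 3416/3189 - 3*√14 ≈ -10.154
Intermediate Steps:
Z = 3416/3189 ≈ 1.0712
I = 125
H(w) = √(125 + w) (H(w) = √(w + 125) = √(125 + w))
Z - H(K(1)) = 3416/3189 - √(125 + 1²) = 3416/3189 - √(125 + 1) = 3416/3189 - √126 = 3416/3189 - 3*√14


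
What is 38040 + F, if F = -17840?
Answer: 20200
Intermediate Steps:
38040 + F = 38040 - 17840 = 20200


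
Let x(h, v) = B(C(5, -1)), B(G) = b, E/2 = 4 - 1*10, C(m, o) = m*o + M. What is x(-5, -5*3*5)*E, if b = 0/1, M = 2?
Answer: 0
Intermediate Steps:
C(m, o) = 2 + m*o (C(m, o) = m*o + 2 = 2 + m*o)
E = -12 (E = 2*(4 - 1*10) = 2*(4 - 10) = 2*(-6) = -12)
b = 0 (b = 0*1 = 0)
B(G) = 0
x(h, v) = 0
x(-5, -5*3*5)*E = 0*(-12) = 0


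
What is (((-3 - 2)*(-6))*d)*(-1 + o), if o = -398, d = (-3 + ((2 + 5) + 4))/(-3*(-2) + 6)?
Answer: -7980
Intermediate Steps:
d = ⅔ (d = (-3 + (7 + 4))/(6 + 6) = (-3 + 11)/12 = 8*(1/12) = ⅔ ≈ 0.66667)
(((-3 - 2)*(-6))*d)*(-1 + o) = (((-3 - 2)*(-6))*(⅔))*(-1 - 398) = (-5*(-6)*(⅔))*(-399) = (30*(⅔))*(-399) = 20*(-399) = -7980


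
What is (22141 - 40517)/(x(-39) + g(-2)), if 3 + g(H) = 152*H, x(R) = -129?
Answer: 4594/109 ≈ 42.147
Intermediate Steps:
g(H) = -3 + 152*H
(22141 - 40517)/(x(-39) + g(-2)) = (22141 - 40517)/(-129 + (-3 + 152*(-2))) = -18376/(-129 + (-3 - 304)) = -18376/(-129 - 307) = -18376/(-436) = -18376*(-1/436) = 4594/109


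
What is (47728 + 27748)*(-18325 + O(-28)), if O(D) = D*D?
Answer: -1323924516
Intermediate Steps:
O(D) = D²
(47728 + 27748)*(-18325 + O(-28)) = (47728 + 27748)*(-18325 + (-28)²) = 75476*(-18325 + 784) = 75476*(-17541) = -1323924516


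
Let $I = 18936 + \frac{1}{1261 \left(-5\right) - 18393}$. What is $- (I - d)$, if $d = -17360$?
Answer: $- \frac{896438607}{24698} \approx -36296.0$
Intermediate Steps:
$I = \frac{467681327}{24698}$ ($I = 18936 + \frac{1}{-6305 - 18393} = 18936 + \frac{1}{-24698} = 18936 - \frac{1}{24698} = \frac{467681327}{24698} \approx 18936.0$)
$- (I - d) = - (\frac{467681327}{24698} - -17360) = - (\frac{467681327}{24698} + 17360) = \left(-1\right) \frac{896438607}{24698} = - \frac{896438607}{24698}$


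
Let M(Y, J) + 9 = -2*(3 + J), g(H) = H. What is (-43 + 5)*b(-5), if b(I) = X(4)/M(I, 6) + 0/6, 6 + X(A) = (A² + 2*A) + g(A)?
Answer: 836/27 ≈ 30.963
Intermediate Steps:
M(Y, J) = -15 - 2*J (M(Y, J) = -9 - 2*(3 + J) = -9 + (-6 - 2*J) = -15 - 2*J)
X(A) = -6 + A² + 3*A (X(A) = -6 + ((A² + 2*A) + A) = -6 + (A² + 3*A) = -6 + A² + 3*A)
b(I) = -22/27 (b(I) = (-6 + 4² + 3*4)/(-15 - 2*6) + 0/6 = (-6 + 16 + 12)/(-15 - 12) + 0*(⅙) = 22/(-27) + 0 = 22*(-1/27) + 0 = -22/27 + 0 = -22/27)
(-43 + 5)*b(-5) = (-43 + 5)*(-22/27) = -38*(-22/27) = 836/27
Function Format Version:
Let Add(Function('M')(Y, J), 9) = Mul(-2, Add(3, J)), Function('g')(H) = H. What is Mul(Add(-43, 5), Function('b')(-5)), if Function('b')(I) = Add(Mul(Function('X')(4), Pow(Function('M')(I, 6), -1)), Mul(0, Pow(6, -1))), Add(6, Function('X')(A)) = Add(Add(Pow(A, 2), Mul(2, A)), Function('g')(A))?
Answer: Rational(836, 27) ≈ 30.963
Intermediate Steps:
Function('M')(Y, J) = Add(-15, Mul(-2, J)) (Function('M')(Y, J) = Add(-9, Mul(-2, Add(3, J))) = Add(-9, Add(-6, Mul(-2, J))) = Add(-15, Mul(-2, J)))
Function('X')(A) = Add(-6, Pow(A, 2), Mul(3, A)) (Function('X')(A) = Add(-6, Add(Add(Pow(A, 2), Mul(2, A)), A)) = Add(-6, Add(Pow(A, 2), Mul(3, A))) = Add(-6, Pow(A, 2), Mul(3, A)))
Function('b')(I) = Rational(-22, 27) (Function('b')(I) = Add(Mul(Add(-6, Pow(4, 2), Mul(3, 4)), Pow(Add(-15, Mul(-2, 6)), -1)), Mul(0, Pow(6, -1))) = Add(Mul(Add(-6, 16, 12), Pow(Add(-15, -12), -1)), Mul(0, Rational(1, 6))) = Add(Mul(22, Pow(-27, -1)), 0) = Add(Mul(22, Rational(-1, 27)), 0) = Add(Rational(-22, 27), 0) = Rational(-22, 27))
Mul(Add(-43, 5), Function('b')(-5)) = Mul(Add(-43, 5), Rational(-22, 27)) = Mul(-38, Rational(-22, 27)) = Rational(836, 27)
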